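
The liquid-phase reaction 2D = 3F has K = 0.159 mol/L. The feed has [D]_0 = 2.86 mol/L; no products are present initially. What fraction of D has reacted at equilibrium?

Let X = conversion of D; extent ξ = 2.86X/2 mol/L.
Concentrations: [D] = 2.86 − 2.86X; [F] = 4.29X.
K = [F]^3 / ([D]^2).
Setting equal to 0.159 and solving for X on (0,1) gives X = 0.216.

X = 0.216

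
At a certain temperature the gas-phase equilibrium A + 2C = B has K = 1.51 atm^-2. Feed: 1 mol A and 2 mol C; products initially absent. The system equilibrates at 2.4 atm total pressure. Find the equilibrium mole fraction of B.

Take 1 mol A as basis and let X be its fractional conversion, so ξ = X.
Mole table: n_A = 1 − X; n_C = 2 − 2X; n_B = X.
Summing: n_T = 3 − 2X.
Mole fractions y_i = n_i/n_T; K = p_B / (p_A p_C^2) with p_i = y_i·P.
Equating to 1.51 atm^-2 and solving on 0 < X < 1: X = 0.619.
Then n_B = 0.619, n_T = 1.76, so y_B = 0.351.

y_B = 0.351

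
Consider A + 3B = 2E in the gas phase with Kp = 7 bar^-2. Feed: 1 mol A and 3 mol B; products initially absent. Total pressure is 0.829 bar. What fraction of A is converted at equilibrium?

X = 0.490

Let X = conversion of A (basis 1 mol A); extent of reaction ξ = X.
Species balance: n_A = 1 − X; n_B = 3 − 3X; n_E = 2X.
Total moles n_T = 4 − 2X.
Mole fractions y_i = n_i/n_T; Kp = p_E^2 / (p_A p_B^3) with p_i = y_i·P.
Setting this equal to 7 bar^-2 and taking the physical root (0 < X < 1) gives X = 0.490.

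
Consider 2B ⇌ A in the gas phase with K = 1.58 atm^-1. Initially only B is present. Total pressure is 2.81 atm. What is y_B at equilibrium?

y_B = 0.375

Take 1 mol B as basis and let X be its fractional conversion, so ξ = 0.5X.
At extent ξ: n_B = 1 − X; n_A = 0.5X.
n_T = Σnᵢ = 1 − 0.5X.
y_i = n_i/n_T, p_i = y_i·P. K = p_A / (p_B^2).
Equating to 1.58 atm^-1 and solving on 0 < X < 1: X = 0.769.
Then n_B = 0.231, n_T = 0.615, so y_B = 0.375.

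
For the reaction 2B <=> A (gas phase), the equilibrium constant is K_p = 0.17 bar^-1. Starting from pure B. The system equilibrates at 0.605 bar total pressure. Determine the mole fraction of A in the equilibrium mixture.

y_A = 0.086

Take 1 mol B as basis and let X be its fractional conversion, so ξ = 0.5X.
At extent ξ: n_B = 1 − X; n_A = 0.5X.
Total moles n_T = 1 − 0.5X.
y_i = n_i/n_T, p_i = y_i·P. K_p = p_A / (p_B^2).
This yields a degree-2 equation in X; solving on (0,1), X = 0.158.
Then n_A = 0.0791, n_T = 0.921, so y_A = 0.086.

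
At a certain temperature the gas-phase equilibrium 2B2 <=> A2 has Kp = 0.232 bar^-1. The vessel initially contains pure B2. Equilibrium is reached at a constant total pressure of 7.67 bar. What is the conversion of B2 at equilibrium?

Take 1 mol B2 as basis and let X be its fractional conversion, so ξ = 0.5X.
Species balance: n_B2 = 1 − X; n_A2 = 0.5X.
Summing: n_T = 1 − 0.5X.
With p_i = (n_i/n_T)P, Kp = p_A2 / (p_B2^2).
Setting this equal to 0.232 bar^-1 and taking the physical root (0 < X < 1) gives X = 0.649.

X = 0.649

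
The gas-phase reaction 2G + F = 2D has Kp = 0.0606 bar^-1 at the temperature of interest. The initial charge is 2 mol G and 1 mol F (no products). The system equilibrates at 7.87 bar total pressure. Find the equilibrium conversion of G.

X = 0.264

Basis: 2 mol G initially; let X = conversion of G. Extent ξ = X.
Mole table: n_G = 2 − 2X; n_F = 1 − X; n_D = 2X.
Summing: n_T = 3 − X.
With p_i = (n_i/n_T)P, Kp = p_D^2 / (p_G^2 p_F).
Equating to 0.0606 bar^-1 and solving on 0 < X < 1: X = 0.264.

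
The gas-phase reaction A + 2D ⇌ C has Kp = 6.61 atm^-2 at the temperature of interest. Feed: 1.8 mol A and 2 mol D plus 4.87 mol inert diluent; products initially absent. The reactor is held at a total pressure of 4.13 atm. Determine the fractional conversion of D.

X = 0.722

Take 2 mol D as basis and let X be its fractional conversion, so ξ = X.
Moles: n_A = 1.8 − X; n_D = 2 − 2X; n_C = X; n_I = 4.87 (inert).
n_T = Σnᵢ = 8.67 − 2X.
With p_i = (n_i/n_T)P, Kp = p_C / (p_A p_D^2).
Setting this equal to 6.61 atm^-2 and taking the physical root (0 < X < 1) gives X = 0.722.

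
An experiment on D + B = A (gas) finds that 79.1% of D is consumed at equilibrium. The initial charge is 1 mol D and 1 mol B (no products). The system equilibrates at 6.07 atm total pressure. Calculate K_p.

Let X = conversion of D (basis 1 mol D); extent of reaction ξ = X.
At extent ξ: n_D = 1 − X; n_B = 1 − X; n_A = X.
Summing: n_T = 2 − X.
At X = 0.791: n_D = 0.209, n_B = 0.209, n_A = 0.791, n_T = 1.21.
p_i = (n_i/n_T)·P. K_p = p_A / (p_D p_B) = 3.61 atm^-1.

K_p = 3.61 atm^-1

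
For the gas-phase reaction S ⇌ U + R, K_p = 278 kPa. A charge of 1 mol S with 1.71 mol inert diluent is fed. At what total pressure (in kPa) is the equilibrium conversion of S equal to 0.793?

Basis: 1 mol S initially; let X = conversion of S. Extent ξ = X.
At extent ξ: n_S = 1 − X; n_U = X; n_R = X; n_I = 1.71 (inert).
Summing: n_T = 2.71 + X.
K_p = p_U p_R / (p_S) with p_i = (n_i/n_T)·P.
At X = 0.793: the mole-fraction product g(X) = Π y_i^ν_i = 0.8672. Since K_p = g(X)·P^{1}, P = (K_p/g)^(1/1) = (278/0.8672)^(1/1) = 321 kPa.

P = 321 kPa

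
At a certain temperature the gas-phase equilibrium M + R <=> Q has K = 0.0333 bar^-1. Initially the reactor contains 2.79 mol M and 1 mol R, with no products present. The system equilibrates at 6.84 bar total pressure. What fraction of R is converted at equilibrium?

X = 0.142

Take 1 mol R as basis and let X be its fractional conversion, so ξ = X.
Moles: n_M = 2.79 − X; n_R = 1 − X; n_Q = X.
Total moles n_T = 3.79 − X.
Mole fractions y_i = n_i/n_T; K = p_Q / (p_M p_R) with p_i = y_i·P.
Setting this equal to 0.0333 bar^-1 and taking the physical root (0 < X < 1) gives X = 0.142.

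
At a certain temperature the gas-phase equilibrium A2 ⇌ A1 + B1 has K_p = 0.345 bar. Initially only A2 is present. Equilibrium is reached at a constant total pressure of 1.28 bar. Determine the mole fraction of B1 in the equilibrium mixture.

y_B1 = 0.315

Take 1 mol A2 as basis and let X be its fractional conversion, so ξ = X.
Moles: n_A2 = 1 − X; n_A1 = X; n_B1 = X.
Total moles n_T = 1 + X.
With p_i = (n_i/n_T)P, K_p = p_A1 p_B1 / (p_A2).
Substituting and setting equal to 0.345 bar gives a polynomial in X; the root in (0,1) is X = 0.461.
Then n_B1 = 0.461, n_T = 1.46, so y_B1 = 0.315.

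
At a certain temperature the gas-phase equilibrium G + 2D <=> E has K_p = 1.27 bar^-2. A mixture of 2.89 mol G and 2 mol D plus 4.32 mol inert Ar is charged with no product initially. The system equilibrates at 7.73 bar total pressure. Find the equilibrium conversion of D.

Basis: 2 mol D initially; let X = conversion of D. Extent ξ = X.
Moles: n_G = 2.89 − X; n_D = 2 − 2X; n_E = X; n_I = 4.32 (inert).
Total moles n_T = 9.21 − 2X.
With p_i = (n_i/n_T)P, K_p = p_E / (p_G p_D^2).
This yields a degree-3 equation in X; solving on (0,1), X = 0.740.

X = 0.740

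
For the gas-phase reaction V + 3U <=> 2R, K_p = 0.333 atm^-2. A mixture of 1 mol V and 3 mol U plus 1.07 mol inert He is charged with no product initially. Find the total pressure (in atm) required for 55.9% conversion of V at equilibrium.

P = 7.58 atm

Take 1 mol V as basis and let X be its fractional conversion, so ξ = X.
Moles: n_V = 1 − X; n_U = 3 − 3X; n_R = 2X; n_I = 1.07 (inert).
n_T = Σnᵢ = 5.07 − 2X.
K_p = p_R^2 / (p_V p_U^3) with p_i = (n_i/n_T)·P.
At X = 0.559: the mole-fraction product g(X) = Π y_i^ν_i = 19.12. Since K_p = g(X)·P^{-2}, P = (g/K_p)^(1/2) = (19.12/0.333)^(1/2) = 7.58 atm.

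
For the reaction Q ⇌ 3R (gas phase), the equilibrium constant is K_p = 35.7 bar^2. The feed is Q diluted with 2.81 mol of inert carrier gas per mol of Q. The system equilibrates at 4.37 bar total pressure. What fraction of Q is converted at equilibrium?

X = 0.770

Basis: 1 mol Q initially; let X = conversion of Q. Extent ξ = X.
Moles: n_Q = 1 − X; n_R = 3X; n_I = 2.81 (inert).
Total moles n_T = 3.81 + 2X.
With p_i = (n_i/n_T)P, K_p = p_R^3 / (p_Q).
Equating to 35.7 bar^2 and solving on 0 < X < 1: X = 0.770.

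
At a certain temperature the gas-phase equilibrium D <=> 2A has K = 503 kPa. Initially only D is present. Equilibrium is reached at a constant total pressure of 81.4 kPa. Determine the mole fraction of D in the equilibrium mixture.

Let X = conversion of D (basis 1 mol D); extent of reaction ξ = X.
Moles: n_D = 1 − X; n_A = 2X.
Total moles n_T = 1 + X.
y_i = n_i/n_T, p_i = y_i·P. K = p_A^2 / (p_D).
Equating to 503 kPa and solving on 0 < X < 1: X = 0.779.
Then n_D = 0.221, n_T = 1.78, so y_D = 0.124.

y_D = 0.124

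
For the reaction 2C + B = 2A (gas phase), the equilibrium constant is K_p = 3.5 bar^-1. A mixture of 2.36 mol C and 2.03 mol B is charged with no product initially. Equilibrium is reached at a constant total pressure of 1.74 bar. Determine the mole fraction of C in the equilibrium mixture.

y_C = 0.258

Take 2.36 mol C as basis and let X be its fractional conversion, so ξ = 1.18X.
Species balance: n_C = 2.36 − 2.36X; n_B = 2.03 − 1.18X; n_A = 2.36X.
Summing: n_T = 4.39 − 1.18X.
Mole fractions y_i = n_i/n_T; K_p = p_A^2 / (p_C^2 p_B) with p_i = y_i·P.
Setting this equal to 3.5 bar^-1 and taking the physical root (0 < X < 1) gives X = 0.597.
Then n_C = 0.952, n_T = 3.69, so y_C = 0.258.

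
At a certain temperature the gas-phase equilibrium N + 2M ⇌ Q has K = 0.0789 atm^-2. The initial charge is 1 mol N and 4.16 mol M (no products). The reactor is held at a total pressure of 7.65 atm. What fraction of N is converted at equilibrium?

Basis: 1 mol N initially; let X = conversion of N. Extent ξ = X.
Mole table: n_N = 1 − X; n_M = 4.16 − 2X; n_Q = X.
Total moles n_T = 5.16 − 2X.
Mole fractions y_i = n_i/n_T; K = p_Q / (p_N p_M^2) with p_i = y_i·P.
Equating to 0.0789 atm^-2 and solving on 0 < X < 1: X = 0.712.

X = 0.712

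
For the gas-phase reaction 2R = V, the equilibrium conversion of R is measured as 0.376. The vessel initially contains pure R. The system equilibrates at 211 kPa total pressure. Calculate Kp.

Kp = 0.00186 kPa^-1

Take 1 mol R as basis and let X be its fractional conversion, so ξ = 0.5X.
Moles: n_R = 1 − X; n_V = 0.5X.
Total moles n_T = 1 − 0.5X.
At X = 0.376: n_R = 0.624, n_V = 0.188, n_T = 0.812.
p_i = (n_i/n_T)·P. Kp = p_V / (p_R^2) = 0.00186 kPa^-1.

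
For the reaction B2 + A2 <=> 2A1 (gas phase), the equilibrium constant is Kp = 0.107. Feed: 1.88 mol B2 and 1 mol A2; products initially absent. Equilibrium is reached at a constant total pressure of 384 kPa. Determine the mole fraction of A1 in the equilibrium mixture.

y_A1 = 0.133

Take 1 mol A2 as basis and let X be its fractional conversion, so ξ = X.
Species balance: n_B2 = 1.88 − X; n_A2 = 1 − X; n_A1 = 2X.
Total moles n_T = 2.88 (Δν = 0, constant).
Mole fractions y_i = n_i/n_T; Kp = p_A1^2 / (p_B2 p_A2) with p_i = y_i·P.
Setting this equal to 0.107 and taking the physical root (0 < X < 1) gives X = 0.191.
Then n_A1 = 0.382, n_T = 2.88, so y_A1 = 0.133.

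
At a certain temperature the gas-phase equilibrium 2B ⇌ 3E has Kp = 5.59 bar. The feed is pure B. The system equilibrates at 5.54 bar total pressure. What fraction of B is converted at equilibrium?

X = 0.470

Basis: 1 mol B initially; let X = conversion of B. Extent ξ = 0.5X.
Moles: n_B = 1 − X; n_E = 1.5X.
Summing: n_T = 1 + 0.5X.
With p_i = (n_i/n_T)P, Kp = p_E^3 / (p_B^2).
This yields a degree-3 equation in X; solving on (0,1), X = 0.470.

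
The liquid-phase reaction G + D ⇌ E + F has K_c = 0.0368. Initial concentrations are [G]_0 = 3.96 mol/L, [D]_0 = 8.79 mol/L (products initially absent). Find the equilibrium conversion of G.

X = 0.236

Let X = conversion of G; extent ξ = 3.96·X mol/L.
Concentrations: [G] = 3.96 − 3.96X; [D] = 8.79 − 3.96X; [E] = 3.96X; [F] = 3.96X.
K_c = [E] [F] / ([G] [D]).
Setting equal to 0.0368 and solving for X on (0,1) gives X = 0.236.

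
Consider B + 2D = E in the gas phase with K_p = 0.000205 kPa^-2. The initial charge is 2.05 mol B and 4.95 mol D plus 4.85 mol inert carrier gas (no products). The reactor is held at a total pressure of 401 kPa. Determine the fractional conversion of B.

X = 0.663

Take 2.05 mol B as basis and let X be its fractional conversion, so ξ = 2.05X.
Moles: n_B = 2.05 − 2.05X; n_D = 4.95 − 4.1X; n_E = 2.05X; n_I = 4.85 (inert).
Total moles n_T = 11.8 − 4.1X.
With p_i = (n_i/n_T)P, K_p = p_E / (p_B p_D^2).
This yields a degree-3 equation in X; solving on (0,1), X = 0.663.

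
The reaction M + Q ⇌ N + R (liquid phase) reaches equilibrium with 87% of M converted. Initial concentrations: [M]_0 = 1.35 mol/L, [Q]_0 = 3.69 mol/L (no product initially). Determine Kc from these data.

Kc = 3.12

Let X = conversion of M.
Concentrations: [M] = 1.35 − 1.35X; [Q] = 3.69 − 1.35X; [N] = 1.35X; [R] = 1.35X.
At X = 0.87: [M] = 0.175, [Q] = 2.52, [N] = 1.17, [R] = 1.17.
Kc = [N] [R] / ([M] [Q]) = 3.12.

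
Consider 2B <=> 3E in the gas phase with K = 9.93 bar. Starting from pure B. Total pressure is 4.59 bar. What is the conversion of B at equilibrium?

X = 0.549

Basis: 1 mol B initially; let X = conversion of B. Extent ξ = 0.5X.
Species balance: n_B = 1 − X; n_E = 1.5X.
Total moles n_T = 1 + 0.5X.
Mole fractions y_i = n_i/n_T; K = p_E^3 / (p_B^2) with p_i = y_i·P.
Equating to 9.93 bar and solving on 0 < X < 1: X = 0.549.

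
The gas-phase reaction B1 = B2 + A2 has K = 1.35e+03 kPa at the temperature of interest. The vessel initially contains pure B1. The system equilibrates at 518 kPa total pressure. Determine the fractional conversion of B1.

X = 0.850

Let X = conversion of B1 (basis 1 mol B1); extent of reaction ξ = X.
Mole table: n_B1 = 1 − X; n_B2 = X; n_A2 = X.
Total moles n_T = 1 + X.
Mole fractions y_i = n_i/n_T; K = p_B2 p_A2 / (p_B1) with p_i = y_i·P.
Equating to 1.35e+03 kPa and solving on 0 < X < 1: X = 0.850.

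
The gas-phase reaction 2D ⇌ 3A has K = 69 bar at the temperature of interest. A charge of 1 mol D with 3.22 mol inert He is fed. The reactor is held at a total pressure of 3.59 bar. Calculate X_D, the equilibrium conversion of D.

X = 0.848

Basis: 1 mol D initially; let X = conversion of D. Extent ξ = 0.5X.
At extent ξ: n_D = 1 − X; n_A = 1.5X; n_I = 3.22 (inert).
Total moles n_T = 4.22 + 0.5X.
Mole fractions y_i = n_i/n_T; K = p_A^3 / (p_D^2) with p_i = y_i·P.
Equating to 69 bar and solving on 0 < X < 1: X = 0.848.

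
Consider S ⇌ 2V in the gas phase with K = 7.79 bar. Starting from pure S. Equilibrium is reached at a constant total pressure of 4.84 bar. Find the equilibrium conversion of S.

X = 0.536

Let X = conversion of S (basis 1 mol S); extent of reaction ξ = X.
At extent ξ: n_S = 1 − X; n_V = 2X.
Summing: n_T = 1 + X.
Mole fractions y_i = n_i/n_T; K = p_V^2 / (p_S) with p_i = y_i·P.
Equating to 7.79 bar and solving on 0 < X < 1: X = 0.536.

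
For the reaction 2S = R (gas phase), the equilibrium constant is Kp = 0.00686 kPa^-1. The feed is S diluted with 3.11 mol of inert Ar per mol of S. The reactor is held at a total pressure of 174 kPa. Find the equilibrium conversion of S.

Let X = conversion of S (basis 1 mol S); extent of reaction ξ = 0.5X.
Species balance: n_S = 1 − X; n_R = 0.5X; n_I = 3.11 (inert).
Total moles n_T = 4.11 − 0.5X.
y_i = n_i/n_T, p_i = y_i·P. Kp = p_R / (p_S^2).
Substituting and setting equal to 0.00686 kPa^-1 gives a polynomial in X; the root in (0,1) is X = 0.297.

X = 0.297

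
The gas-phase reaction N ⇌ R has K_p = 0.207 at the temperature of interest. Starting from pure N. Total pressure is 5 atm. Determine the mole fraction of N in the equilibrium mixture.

y_N = 0.829

Basis: 1 mol N initially; let X = conversion of N. Extent ξ = X.
At extent ξ: n_N = 1 − X; n_R = X.
Total moles n_T = 1 (Δν = 0, constant).
y_i = n_i/n_T, p_i = y_i·P. K_p = p_R / (p_N).
Setting this equal to 0.207 and taking the physical root (0 < X < 1) gives X = 0.171.
Then n_N = 0.829, n_T = 1, so y_N = 0.829.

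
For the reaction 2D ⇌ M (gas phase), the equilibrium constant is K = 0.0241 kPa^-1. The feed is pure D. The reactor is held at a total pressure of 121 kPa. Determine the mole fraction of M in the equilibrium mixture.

Basis: 1 mol D initially; let X = conversion of D. Extent ξ = 0.5X.
At extent ξ: n_D = 1 − X; n_M = 0.5X.
n_T = Σnᵢ = 1 − 0.5X.
With p_i = (n_i/n_T)P, K = p_M / (p_D^2).
Substituting and setting equal to 0.0241 kPa^-1 gives a polynomial in X; the root in (0,1) is X = 0.719.
Then n_M = 0.359, n_T = 0.641, so y_M = 0.561.

y_M = 0.561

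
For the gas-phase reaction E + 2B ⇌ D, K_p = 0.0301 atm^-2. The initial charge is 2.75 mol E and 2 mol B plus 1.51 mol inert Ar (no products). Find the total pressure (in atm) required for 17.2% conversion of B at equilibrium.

P = 5.32 atm

Basis: 2 mol B initially; let X = conversion of B. Extent ξ = X.
At extent ξ: n_E = 2.75 − X; n_B = 2 − 2X; n_D = X; n_I = 1.51 (inert).
Total moles n_T = 6.26 − 2X.
K_p = p_D / (p_E p_B^2) with p_i = (n_i/n_T)·P.
At X = 0.172: the mole-fraction product g(X) = Π y_i^ν_i = 0.8515. Since K_p = g(X)·P^{-2}, P = (g/K_p)^(1/2) = (0.8515/0.0301)^(1/2) = 5.32 atm.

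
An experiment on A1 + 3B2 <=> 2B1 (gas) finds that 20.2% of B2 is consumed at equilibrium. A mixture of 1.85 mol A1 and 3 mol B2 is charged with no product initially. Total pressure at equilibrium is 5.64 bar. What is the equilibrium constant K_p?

K_p = 0.00449 bar^-2

Let X = conversion of B2 (basis 3 mol B2); extent of reaction ξ = X.
At extent ξ: n_A1 = 1.85 − X; n_B2 = 3 − 3X; n_B1 = 2X.
n_T = Σnᵢ = 4.85 − 2X.
At X = 0.202: n_A1 = 1.65, n_B2 = 2.39, n_B1 = 0.404, n_T = 4.45.
p_i = (n_i/n_T)·P. K_p = p_B1^2 / (p_A1 p_B2^3) = 0.00449 bar^-2.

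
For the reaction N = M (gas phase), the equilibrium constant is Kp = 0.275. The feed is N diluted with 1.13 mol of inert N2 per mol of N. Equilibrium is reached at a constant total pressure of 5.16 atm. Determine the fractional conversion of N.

Basis: 1 mol N initially; let X = conversion of N. Extent ξ = X.
At extent ξ: n_N = 1 − X; n_M = X; n_I = 1.13 (inert).
Total moles n_T = 2.13 (Δν = 0, constant).
y_i = n_i/n_T, p_i = y_i·P. Kp = p_M / (p_N).
Setting this equal to 0.275 and taking the physical root (0 < X < 1) gives X = 0.216.

X = 0.216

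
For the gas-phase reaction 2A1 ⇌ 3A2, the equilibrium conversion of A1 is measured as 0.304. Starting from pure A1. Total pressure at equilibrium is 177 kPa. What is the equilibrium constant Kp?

Basis: 1 mol A1 initially; let X = conversion of A1. Extent ξ = 0.5X.
Moles: n_A1 = 1 − X; n_A2 = 1.5X.
Summing: n_T = 1 + 0.5X.
At X = 0.304: n_A1 = 0.696, n_A2 = 0.456, n_T = 1.15.
p_i = (n_i/n_T)·P. Kp = p_A2^3 / (p_A1^2) = 30.1 kPa.

Kp = 30.1 kPa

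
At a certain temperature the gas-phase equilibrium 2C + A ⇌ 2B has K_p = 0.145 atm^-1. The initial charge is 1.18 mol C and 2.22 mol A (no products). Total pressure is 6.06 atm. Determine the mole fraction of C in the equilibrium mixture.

Take 1.18 mol C as basis and let X be its fractional conversion, so ξ = 0.59X.
Mole table: n_C = 1.18 − 1.18X; n_A = 2.22 − 0.59X; n_B = 1.18X.
Summing: n_T = 3.4 − 0.59X.
Mole fractions y_i = n_i/n_T; K_p = p_B^2 / (p_C^2 p_A) with p_i = y_i·P.
Equating to 0.145 atm^-1 and solving on 0 < X < 1: X = 0.426.
Then n_C = 0.678, n_T = 3.15, so y_C = 0.215.

y_C = 0.215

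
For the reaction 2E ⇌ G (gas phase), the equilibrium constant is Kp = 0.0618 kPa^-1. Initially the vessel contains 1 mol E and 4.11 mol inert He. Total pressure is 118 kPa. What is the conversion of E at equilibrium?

Let X = conversion of E (basis 1 mol E); extent of reaction ξ = 0.5X.
At extent ξ: n_E = 1 − X; n_G = 0.5X; n_I = 4.11 (inert).
Summing: n_T = 5.11 − 0.5X.
Mole fractions y_i = n_i/n_T; Kp = p_G / (p_E^2) with p_i = y_i·P.
Equating to 0.0618 kPa^-1 and solving on 0 < X < 1: X = 0.567.

X = 0.567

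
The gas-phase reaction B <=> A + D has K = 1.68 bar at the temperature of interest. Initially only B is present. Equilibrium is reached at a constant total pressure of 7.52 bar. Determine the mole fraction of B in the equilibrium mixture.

Let X = conversion of B (basis 1 mol B); extent of reaction ξ = X.
At extent ξ: n_B = 1 − X; n_A = X; n_D = X.
Summing: n_T = 1 + X.
Mole fractions y_i = n_i/n_T; K = p_A p_D / (p_B) with p_i = y_i·P.
Setting this equal to 1.68 bar and taking the physical root (0 < X < 1) gives X = 0.427.
Then n_B = 0.573, n_T = 1.43, so y_B = 0.401.

y_B = 0.401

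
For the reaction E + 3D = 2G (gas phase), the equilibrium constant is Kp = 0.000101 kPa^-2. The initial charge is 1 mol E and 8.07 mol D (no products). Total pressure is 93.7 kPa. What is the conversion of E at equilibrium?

X = 0.597

Let X = conversion of E (basis 1 mol E); extent of reaction ξ = X.
Mole table: n_E = 1 − X; n_D = 8.07 − 3X; n_G = 2X.
n_T = Σnᵢ = 9.07 − 2X.
Mole fractions y_i = n_i/n_T; Kp = p_G^2 / (p_E p_D^3) with p_i = y_i·P.
This yields a degree-4 equation in X; solving on (0,1), X = 0.597.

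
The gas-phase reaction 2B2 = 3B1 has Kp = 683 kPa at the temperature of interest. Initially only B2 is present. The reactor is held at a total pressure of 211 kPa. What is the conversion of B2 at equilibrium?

Basis: 1 mol B2 initially; let X = conversion of B2. Extent ξ = 0.5X.
Mole table: n_B2 = 1 − X; n_B1 = 1.5X.
Total moles n_T = 1 + 0.5X.
y_i = n_i/n_T, p_i = y_i·P. Kp = p_B1^3 / (p_B2^2).
Setting this equal to 683 kPa and taking the physical root (0 < X < 1) gives X = 0.592.

X = 0.592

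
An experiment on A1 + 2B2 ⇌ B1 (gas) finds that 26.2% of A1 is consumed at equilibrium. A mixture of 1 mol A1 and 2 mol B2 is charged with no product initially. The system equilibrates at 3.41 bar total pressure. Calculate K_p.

Take 1 mol A1 as basis and let X be its fractional conversion, so ξ = X.
Moles: n_A1 = 1 − X; n_B2 = 2 − 2X; n_B1 = X.
Total moles n_T = 3 − 2X.
At X = 0.262: n_A1 = 0.738, n_B2 = 1.48, n_B1 = 0.262, n_T = 2.48.
p_i = (n_i/n_T)·P. K_p = p_B1 / (p_A1 p_B2^2) = 0.0859 bar^-2.

K_p = 0.0859 bar^-2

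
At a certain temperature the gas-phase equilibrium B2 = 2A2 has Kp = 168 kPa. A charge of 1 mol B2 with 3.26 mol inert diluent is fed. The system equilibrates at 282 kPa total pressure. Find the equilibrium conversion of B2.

Take 1 mol B2 as basis and let X be its fractional conversion, so ξ = X.
Moles: n_B2 = 1 − X; n_A2 = 2X; n_I = 3.26 (inert).
Total moles n_T = 4.26 + X.
With p_i = (n_i/n_T)P, Kp = p_A2^2 / (p_B2).
Substituting and setting equal to 168 kPa gives a polynomial in X; the root in (0,1) is X = 0.561.

X = 0.561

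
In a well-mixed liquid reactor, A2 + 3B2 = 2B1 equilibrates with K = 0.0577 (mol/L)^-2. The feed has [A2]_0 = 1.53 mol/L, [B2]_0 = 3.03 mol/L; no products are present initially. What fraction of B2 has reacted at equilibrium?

X = 0.353

Let X = conversion of B2; extent ξ = 3.03X/3 mol/L.
Concentrations: [A2] = 1.53 − 1.01X; [B2] = 3.03 − 3.03X; [B1] = 2.02X.
K = [B1]^2 / ([A2] [B2]^3).
Setting equal to 0.0577 and solving for X on (0,1) gives X = 0.353.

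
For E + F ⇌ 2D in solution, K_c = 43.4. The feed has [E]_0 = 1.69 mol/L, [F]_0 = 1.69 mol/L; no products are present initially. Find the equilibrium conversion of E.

X = 0.767

Let X = conversion of E; extent ξ = 1.69·X mol/L.
Concentrations: [E] = 1.69 − 1.69X; [F] = 1.69 − 1.69X; [D] = 3.38X.
K_c = [D]^2 / ([E] [F]).
Setting equal to 43.4 and solving for X on (0,1) gives X = 0.767.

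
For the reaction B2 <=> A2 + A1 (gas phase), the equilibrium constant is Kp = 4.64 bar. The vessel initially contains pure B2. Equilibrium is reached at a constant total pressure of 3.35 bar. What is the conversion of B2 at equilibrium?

X = 0.762

Take 1 mol B2 as basis and let X be its fractional conversion, so ξ = X.
At extent ξ: n_B2 = 1 − X; n_A2 = X; n_A1 = X.
n_T = Σnᵢ = 1 + X.
Mole fractions y_i = n_i/n_T; Kp = p_A2 p_A1 / (p_B2) with p_i = y_i·P.
Substituting and setting equal to 4.64 bar gives a polynomial in X; the root in (0,1) is X = 0.762.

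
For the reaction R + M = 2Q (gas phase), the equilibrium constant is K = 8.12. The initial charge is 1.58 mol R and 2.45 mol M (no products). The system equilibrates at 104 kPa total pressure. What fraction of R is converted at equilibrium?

X = 0.708

Let X = conversion of R (basis 1.58 mol R); extent of reaction ξ = 1.58X.
Mole table: n_R = 1.58 − 1.58X; n_M = 2.45 − 1.58X; n_Q = 3.16X.
Total moles n_T = 4.03 (Δν = 0, constant).
With p_i = (n_i/n_T)P, K = p_Q^2 / (p_R p_M).
This yields a degree-2 equation in X; solving on (0,1), X = 0.708.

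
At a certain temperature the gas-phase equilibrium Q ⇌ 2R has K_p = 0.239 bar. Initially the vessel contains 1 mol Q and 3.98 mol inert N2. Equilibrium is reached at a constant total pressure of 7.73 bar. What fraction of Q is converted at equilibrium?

Take 1 mol Q as basis and let X be its fractional conversion, so ξ = X.
Species balance: n_Q = 1 − X; n_R = 2X; n_I = 3.98 (inert).
Summing: n_T = 4.98 + X.
With p_i = (n_i/n_T)P, K_p = p_R^2 / (p_Q).
Equating to 0.239 bar and solving on 0 < X < 1: X = 0.181.

X = 0.181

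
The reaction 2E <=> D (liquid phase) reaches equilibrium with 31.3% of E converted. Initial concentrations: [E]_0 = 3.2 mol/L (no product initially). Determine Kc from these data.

Let X = conversion of E.
Concentrations: [E] = 3.2 − 3.2X; [D] = 1.6X.
At X = 0.313: [E] = 2.2, [D] = 0.501.
Kc = [D] / ([E]^2) = 0.104 L/mol.

Kc = 0.104 L/mol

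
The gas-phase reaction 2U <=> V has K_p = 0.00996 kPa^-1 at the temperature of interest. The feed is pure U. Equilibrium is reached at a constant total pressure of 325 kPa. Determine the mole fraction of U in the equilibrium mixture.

Take 1 mol U as basis and let X be its fractional conversion, so ξ = 0.5X.
Mole table: n_U = 1 − X; n_V = 0.5X.
Summing: n_T = 1 − 0.5X.
Mole fractions y_i = n_i/n_T; K_p = p_V / (p_U^2) with p_i = y_i·P.
Substituting and setting equal to 0.00996 kPa^-1 gives a polynomial in X; the root in (0,1) is X = 0.732.
Then n_U = 0.268, n_T = 0.634, so y_U = 0.422.

y_U = 0.422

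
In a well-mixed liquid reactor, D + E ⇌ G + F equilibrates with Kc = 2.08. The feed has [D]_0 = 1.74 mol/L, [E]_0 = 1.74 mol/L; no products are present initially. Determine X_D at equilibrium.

X = 0.591

Let X = conversion of D; extent ξ = 1.74·X mol/L.
Concentrations: [D] = 1.74 − 1.74X; [E] = 1.74 − 1.74X; [G] = 1.74X; [F] = 1.74X.
Kc = [G] [F] / ([D] [E]).
Solving Kc = 2.08 for X ∈ (0,1): X = 0.591.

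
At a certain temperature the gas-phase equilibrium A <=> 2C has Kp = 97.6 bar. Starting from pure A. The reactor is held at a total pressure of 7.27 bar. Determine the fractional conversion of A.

Let X = conversion of A (basis 1 mol A); extent of reaction ξ = X.
Species balance: n_A = 1 − X; n_C = 2X.
n_T = Σnᵢ = 1 + X.
y_i = n_i/n_T, p_i = y_i·P. Kp = p_C^2 / (p_A).
Setting this equal to 97.6 bar and taking the physical root (0 < X < 1) gives X = 0.878.

X = 0.878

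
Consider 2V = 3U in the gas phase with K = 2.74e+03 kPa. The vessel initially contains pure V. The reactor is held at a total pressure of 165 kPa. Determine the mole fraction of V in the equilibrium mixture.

y_V = 0.182

Let X = conversion of V (basis 1 mol V); extent of reaction ξ = 0.5X.
Species balance: n_V = 1 − X; n_U = 1.5X.
Total moles n_T = 1 + 0.5X.
With p_i = (n_i/n_T)P, K = p_U^3 / (p_V^2).
Substituting and setting equal to 2.74e+03 kPa gives a polynomial in X; the root in (0,1) is X = 0.750.
Then n_V = 0.25, n_T = 1.38, so y_V = 0.182.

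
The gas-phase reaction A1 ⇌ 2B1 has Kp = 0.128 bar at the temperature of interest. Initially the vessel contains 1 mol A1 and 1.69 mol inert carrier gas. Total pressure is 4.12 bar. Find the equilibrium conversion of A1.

X = 0.138

Basis: 1 mol A1 initially; let X = conversion of A1. Extent ξ = X.
Moles: n_A1 = 1 − X; n_B1 = 2X; n_I = 1.69 (inert).
Total moles n_T = 2.69 + X.
y_i = n_i/n_T, p_i = y_i·P. Kp = p_B1^2 / (p_A1).
Setting this equal to 0.128 bar and taking the physical root (0 < X < 1) gives X = 0.138.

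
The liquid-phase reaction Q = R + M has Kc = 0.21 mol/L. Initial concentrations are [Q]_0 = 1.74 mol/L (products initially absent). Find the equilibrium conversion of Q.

Let X = conversion of Q; extent ξ = 1.74·X mol/L.
Concentrations: [Q] = 1.74 − 1.74X; [R] = 1.74X; [M] = 1.74X.
Kc = [R] [M] / ([Q]).
This equals 0.21 at X = 0.292 (the root in 0 < X < 1).

X = 0.292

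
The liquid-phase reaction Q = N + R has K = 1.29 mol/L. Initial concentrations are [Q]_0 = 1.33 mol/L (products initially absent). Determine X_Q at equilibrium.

X = 0.613

Let X = conversion of Q; extent ξ = 1.33·X mol/L.
Concentrations: [Q] = 1.33 − 1.33X; [N] = 1.33X; [R] = 1.33X.
K = [N] [R] / ([Q]).
Solving K = 1.29 for X ∈ (0,1): X = 0.613.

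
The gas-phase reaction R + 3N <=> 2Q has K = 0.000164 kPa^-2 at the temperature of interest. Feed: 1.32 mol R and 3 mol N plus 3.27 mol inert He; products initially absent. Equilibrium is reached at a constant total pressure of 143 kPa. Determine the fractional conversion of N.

X = 0.353

Basis: 3 mol N initially; let X = conversion of N. Extent ξ = X.
Species balance: n_R = 1.32 − X; n_N = 3 − 3X; n_Q = 2X; n_I = 3.27 (inert).
n_T = Σnᵢ = 7.59 − 2X.
Mole fractions y_i = n_i/n_T; K = p_Q^2 / (p_R p_N^3) with p_i = y_i·P.
Equating to 0.000164 kPa^-2 and solving on 0 < X < 1: X = 0.353.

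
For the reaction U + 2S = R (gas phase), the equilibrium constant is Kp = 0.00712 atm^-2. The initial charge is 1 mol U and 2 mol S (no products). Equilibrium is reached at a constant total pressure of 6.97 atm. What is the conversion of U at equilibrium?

Basis: 1 mol U initially; let X = conversion of U. Extent ξ = X.
At extent ξ: n_U = 1 − X; n_S = 2 − 2X; n_R = X.
Summing: n_T = 3 − 2X.
y_i = n_i/n_T, p_i = y_i·P. Kp = p_R / (p_U p_S^2).
Equating to 0.00712 atm^-2 and solving on 0 < X < 1: X = 0.123.

X = 0.123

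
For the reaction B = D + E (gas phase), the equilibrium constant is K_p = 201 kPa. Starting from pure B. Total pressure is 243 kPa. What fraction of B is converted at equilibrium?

X = 0.673

Take 1 mol B as basis and let X be its fractional conversion, so ξ = X.
Species balance: n_B = 1 − X; n_D = X; n_E = X.
n_T = Σnᵢ = 1 + X.
Mole fractions y_i = n_i/n_T; K_p = p_D p_E / (p_B) with p_i = y_i·P.
Substituting and setting equal to 201 kPa gives a polynomial in X; the root in (0,1) is X = 0.673.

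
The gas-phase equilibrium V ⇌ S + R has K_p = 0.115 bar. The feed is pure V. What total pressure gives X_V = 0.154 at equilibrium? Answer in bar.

P = 4.73 bar

Take 1 mol V as basis and let X be its fractional conversion, so ξ = X.
At extent ξ: n_V = 1 − X; n_S = X; n_R = X.
Summing: n_T = 1 + X.
K_p = p_S p_R / (p_V) with p_i = (n_i/n_T)·P.
At X = 0.154: the mole-fraction product g(X) = Π y_i^ν_i = 0.02429. Since K_p = g(X)·P^{1}, P = (K_p/g)^(1/1) = (0.115/0.02429)^(1/1) = 4.73 bar.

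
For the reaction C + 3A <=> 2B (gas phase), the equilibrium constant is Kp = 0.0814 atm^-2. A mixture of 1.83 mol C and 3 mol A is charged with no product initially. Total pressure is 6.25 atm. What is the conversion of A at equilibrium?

Let X = conversion of A (basis 3 mol A); extent of reaction ξ = X.
At extent ξ: n_C = 1.83 − X; n_A = 3 − 3X; n_B = 2X.
n_T = Σnᵢ = 4.83 − 2X.
y_i = n_i/n_T, p_i = y_i·P. Kp = p_B^2 / (p_C p_A^3).
Substituting and setting equal to 0.0814 atm^-2 gives a polynomial in X; the root in (0,1) is X = 0.497.

X = 0.497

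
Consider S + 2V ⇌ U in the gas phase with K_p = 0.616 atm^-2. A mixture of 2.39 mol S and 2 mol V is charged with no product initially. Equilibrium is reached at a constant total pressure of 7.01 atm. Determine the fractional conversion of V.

Take 2 mol V as basis and let X be its fractional conversion, so ξ = X.
Mole table: n_S = 2.39 − X; n_V = 2 − 2X; n_U = X.
Summing: n_T = 4.39 − 2X.
With p_i = (n_i/n_T)P, K_p = p_U / (p_S p_V^2).
Substituting and setting equal to 0.616 atm^-2 gives a polynomial in X; the root in (0,1) is X = 0.819.

X = 0.819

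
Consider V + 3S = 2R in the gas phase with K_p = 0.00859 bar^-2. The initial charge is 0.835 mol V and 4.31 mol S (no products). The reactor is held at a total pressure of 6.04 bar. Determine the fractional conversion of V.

X = 0.346

Basis: 0.835 mol V initially; let X = conversion of V. Extent ξ = 0.835X.
Species balance: n_V = 0.835 − 0.835X; n_S = 4.31 − 2.5X; n_R = 1.67X.
n_T = Σnᵢ = 5.14 − 1.67X.
y_i = n_i/n_T, p_i = y_i·P. K_p = p_R^2 / (p_V p_S^3).
Equating to 0.00859 bar^-2 and solving on 0 < X < 1: X = 0.346.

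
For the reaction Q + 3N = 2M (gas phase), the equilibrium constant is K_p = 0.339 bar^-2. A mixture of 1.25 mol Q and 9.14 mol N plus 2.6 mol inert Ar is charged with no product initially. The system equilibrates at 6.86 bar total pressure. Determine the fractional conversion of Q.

Basis: 1.25 mol Q initially; let X = conversion of Q. Extent ξ = 1.25X.
Mole table: n_Q = 1.25 − 1.25X; n_N = 9.14 − 3.75X; n_M = 2.5X; n_I = 2.6 (inert).
Total moles n_T = 13 − 2.5X.
Mole fractions y_i = n_i/n_T; K_p = p_M^2 / (p_Q p_N^3) with p_i = y_i·P.
Setting this equal to 0.339 bar^-2 and taking the physical root (0 < X < 1) gives X = 0.866.

X = 0.866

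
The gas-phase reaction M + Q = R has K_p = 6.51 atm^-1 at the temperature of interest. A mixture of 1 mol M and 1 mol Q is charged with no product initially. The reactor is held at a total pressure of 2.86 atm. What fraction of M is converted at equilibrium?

X = 0.774

Basis: 1 mol M initially; let X = conversion of M. Extent ξ = X.
Species balance: n_M = 1 − X; n_Q = 1 − X; n_R = X.
Summing: n_T = 2 − X.
Mole fractions y_i = n_i/n_T; K_p = p_R / (p_M p_Q) with p_i = y_i·P.
This yields a degree-2 equation in X; solving on (0,1), X = 0.774.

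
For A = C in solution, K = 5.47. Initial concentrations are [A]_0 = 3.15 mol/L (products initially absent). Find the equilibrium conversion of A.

Let X = conversion of A; extent ξ = 3.15·X mol/L.
Concentrations: [A] = 3.15 − 3.15X; [C] = 3.15X.
K = [C] / ([A]).
Equating to 5.47: the physical root is X = 0.845.

X = 0.845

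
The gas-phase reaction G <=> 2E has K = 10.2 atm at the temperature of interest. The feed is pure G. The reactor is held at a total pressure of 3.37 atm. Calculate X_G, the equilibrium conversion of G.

X = 0.656

Basis: 1 mol G initially; let X = conversion of G. Extent ξ = X.
Mole table: n_G = 1 − X; n_E = 2X.
Summing: n_T = 1 + X.
Mole fractions y_i = n_i/n_T; K = p_E^2 / (p_G) with p_i = y_i·P.
This yields a degree-2 equation in X; solving on (0,1), X = 0.656.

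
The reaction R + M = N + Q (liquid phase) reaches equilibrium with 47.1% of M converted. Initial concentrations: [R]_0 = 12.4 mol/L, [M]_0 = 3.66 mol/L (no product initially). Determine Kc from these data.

Kc = 0.144

Let X = conversion of M.
Concentrations: [R] = 12.4 − 3.66X; [M] = 3.66 − 3.66X; [N] = 3.66X; [Q] = 3.66X.
At X = 0.471: [R] = 10.7, [M] = 1.94, [N] = 1.72, [Q] = 1.72.
Kc = [N] [Q] / ([R] [M]) = 0.144.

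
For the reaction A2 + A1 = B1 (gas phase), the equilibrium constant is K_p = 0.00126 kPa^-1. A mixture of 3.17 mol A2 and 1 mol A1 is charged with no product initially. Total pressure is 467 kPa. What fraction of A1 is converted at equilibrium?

Let X = conversion of A1 (basis 1 mol A1); extent of reaction ξ = X.
Mole table: n_A2 = 3.17 − X; n_A1 = 1 − X; n_B1 = X.
n_T = Σnᵢ = 4.17 − X.
y_i = n_i/n_T, p_i = y_i·P. K_p = p_B1 / (p_A2 p_A1).
Setting this equal to 0.00126 kPa^-1 and taking the physical root (0 < X < 1) gives X = 0.304.

X = 0.304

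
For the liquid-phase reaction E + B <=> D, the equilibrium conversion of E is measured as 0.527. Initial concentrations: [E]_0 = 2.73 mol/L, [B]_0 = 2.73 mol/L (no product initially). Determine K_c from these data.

Let X = conversion of E.
Concentrations: [E] = 2.73 − 2.73X; [B] = 2.73 − 2.73X; [D] = 2.73X.
At X = 0.527: [E] = 1.29, [B] = 1.29, [D] = 1.44.
K_c = [D] / ([E] [B]) = 0.863 L/mol.

K_c = 0.863 L/mol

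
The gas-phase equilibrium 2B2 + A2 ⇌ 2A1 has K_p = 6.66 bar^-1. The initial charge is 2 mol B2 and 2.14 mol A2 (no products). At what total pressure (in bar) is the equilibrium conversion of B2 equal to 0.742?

Basis: 2 mol B2 initially; let X = conversion of B2. Extent ξ = X.
Moles: n_B2 = 2 − 2X; n_A2 = 2.14 − X; n_A1 = 2X.
Total moles n_T = 4.14 − X.
K_p = p_A1^2 / (p_B2^2 p_A2) with p_i = (n_i/n_T)·P.
At X = 0.742: the mole-fraction product g(X) = Π y_i^ν_i = 20.1. Since K_p = g(X)·P^{-1}, P = (g/K_p)^(1/1) = (20.1/6.66)^(1/1) = 3.02 bar.

P = 3.02 bar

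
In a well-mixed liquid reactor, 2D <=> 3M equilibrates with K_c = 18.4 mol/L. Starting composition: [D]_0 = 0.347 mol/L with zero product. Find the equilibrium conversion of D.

X = 0.815

Let X = conversion of D; extent ξ = 0.347X/2 mol/L.
Concentrations: [D] = 0.347 − 0.347X; [M] = 0.52X.
K_c = [M]^3 / ([D]^2).
This equals 18.4 at X = 0.815 (the root in 0 < X < 1).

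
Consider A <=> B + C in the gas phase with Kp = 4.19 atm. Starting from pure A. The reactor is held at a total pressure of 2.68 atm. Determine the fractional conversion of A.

X = 0.781

Take 1 mol A as basis and let X be its fractional conversion, so ξ = X.
Species balance: n_A = 1 − X; n_B = X; n_C = X.
Summing: n_T = 1 + X.
With p_i = (n_i/n_T)P, Kp = p_B p_C / (p_A).
Equating to 4.19 atm and solving on 0 < X < 1: X = 0.781.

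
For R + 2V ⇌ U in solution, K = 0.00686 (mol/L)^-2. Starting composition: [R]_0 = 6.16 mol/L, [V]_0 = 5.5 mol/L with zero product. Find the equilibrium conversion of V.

Let X = conversion of V; extent ξ = 5.5X/2 mol/L.
Concentrations: [R] = 6.16 − 2.75X; [V] = 5.5 − 5.5X; [U] = 2.75X.
K = [U] / ([R] [V]^2).
Setting equal to 0.00686 and solving for X on (0,1) gives X = 0.240.

X = 0.240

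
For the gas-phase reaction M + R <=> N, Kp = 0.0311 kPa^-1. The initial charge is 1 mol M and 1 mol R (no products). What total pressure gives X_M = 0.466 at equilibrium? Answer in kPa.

Basis: 1 mol M initially; let X = conversion of M. Extent ξ = X.
Moles: n_M = 1 − X; n_R = 1 − X; n_N = X.
Summing: n_T = 2 − X.
Kp = p_N / (p_M p_R) with p_i = (n_i/n_T)·P.
At X = 0.466: the mole-fraction product g(X) = Π y_i^ν_i = 2.507. Since Kp = g(X)·P^{-1}, P = (g/Kp)^(1/1) = (2.507/0.0311)^(1/1) = 80.6 kPa.

P = 80.6 kPa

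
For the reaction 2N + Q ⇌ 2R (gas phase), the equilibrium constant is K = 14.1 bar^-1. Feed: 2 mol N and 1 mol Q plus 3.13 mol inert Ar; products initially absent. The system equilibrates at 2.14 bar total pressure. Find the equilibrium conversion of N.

X = 0.597

Take 2 mol N as basis and let X be its fractional conversion, so ξ = X.
Mole table: n_N = 2 − 2X; n_Q = 1 − X; n_R = 2X; n_I = 3.13 (inert).
n_T = Σnᵢ = 6.13 − X.
y_i = n_i/n_T, p_i = y_i·P. K = p_R^2 / (p_N^2 p_Q).
This yields a degree-3 equation in X; solving on (0,1), X = 0.597.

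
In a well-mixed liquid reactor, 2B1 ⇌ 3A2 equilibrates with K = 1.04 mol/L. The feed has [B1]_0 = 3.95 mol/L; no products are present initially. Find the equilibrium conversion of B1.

Let X = conversion of B1; extent ξ = 3.95X/2 mol/L.
Concentrations: [B1] = 3.95 − 3.95X; [A2] = 5.93X.
K = [A2]^3 / ([B1]^2).
Equating to 1.04 mol/L: the physical root is X = 0.328.

X = 0.328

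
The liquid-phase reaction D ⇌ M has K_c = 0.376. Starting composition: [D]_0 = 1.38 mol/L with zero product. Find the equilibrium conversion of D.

Let X = conversion of D; extent ξ = 1.38·X mol/L.
Concentrations: [D] = 1.38 − 1.38X; [M] = 1.38X.
K_c = [M] / ([D]).
Equating to 0.376: the physical root is X = 0.273.

X = 0.273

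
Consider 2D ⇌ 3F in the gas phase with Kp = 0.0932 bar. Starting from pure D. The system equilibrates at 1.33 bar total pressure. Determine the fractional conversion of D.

X = 0.238

Let X = conversion of D (basis 1 mol D); extent of reaction ξ = 0.5X.
At extent ξ: n_D = 1 − X; n_F = 1.5X.
n_T = Σnᵢ = 1 + 0.5X.
y_i = n_i/n_T, p_i = y_i·P. Kp = p_F^3 / (p_D^2).
Substituting and setting equal to 0.0932 bar gives a polynomial in X; the root in (0,1) is X = 0.238.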